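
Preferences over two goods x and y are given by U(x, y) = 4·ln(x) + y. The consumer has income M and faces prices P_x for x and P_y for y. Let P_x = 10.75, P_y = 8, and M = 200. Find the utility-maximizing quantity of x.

x* = 2.9767

So x*(P_x,P_y) = 4·P_y/P_x, independent of income; and y* = (M − 4·P_y)/P_y.
At the given prices: x* = 4·8/10.75 = 2.9767.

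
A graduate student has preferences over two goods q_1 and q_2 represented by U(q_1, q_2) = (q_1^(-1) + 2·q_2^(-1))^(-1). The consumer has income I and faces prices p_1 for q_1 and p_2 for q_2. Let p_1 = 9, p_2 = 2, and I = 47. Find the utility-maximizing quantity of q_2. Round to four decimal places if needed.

From the CES first-order condition, (1/2)·(q_2/q_1)^(2) = p_1/p_2.
Solve for the ratio: q_2/q_1 = [2·p_1/p_2]^(0.5).
With the ratio pinned down, the budget gives q_1* = I/(p_1 + p_2·(q_2/q_1)) and q_2* = (q_2/q_1)·q_1*.
Numerically q_2/q_1 = 3, so q_1* = 47/(9 + 2·3) = 3.1333 and q_2* = 3·3.1333 = 9.4.

q_2* = 9.4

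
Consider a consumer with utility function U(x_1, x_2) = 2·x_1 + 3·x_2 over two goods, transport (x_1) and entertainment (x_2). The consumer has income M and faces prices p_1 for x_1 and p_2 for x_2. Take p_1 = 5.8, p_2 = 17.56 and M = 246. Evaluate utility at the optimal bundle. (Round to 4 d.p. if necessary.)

V = 84.8276

Linear utility — the consumer picks whichever good has higher MU/price: 2/5.8 = 0.3448 vs 3/17.56 = 0.1708.
x_1 gives more utility per dollar, so spend all income on x_1: x_1* = M/p_1, x_2* = 0.
Numerically: x_1* = 42.4138, x_2* = 0.
Utility at the optimum: U(42.4138, 0) = 84.8276.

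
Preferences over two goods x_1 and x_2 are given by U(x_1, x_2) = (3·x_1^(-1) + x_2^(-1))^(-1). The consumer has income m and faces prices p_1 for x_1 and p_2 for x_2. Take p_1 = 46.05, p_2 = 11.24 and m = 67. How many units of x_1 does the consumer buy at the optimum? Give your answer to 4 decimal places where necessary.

x_1* = 1.132

MRS = MU_x_1/MU_x_2 = 3·(x_2/x_1)^(2). Set equal to p_1/p_2.
Solve for the ratio: x_2/x_1 = [(1/3)·p_1/p_2]^(0.5).
With the ratio pinned down, the budget gives x_1* = m/(p_1 + p_2·(x_2/x_1)) and x_2* = (x_2/x_1)·x_1*.
Numerically x_2/x_1 = 1.168614, so x_1* = 67/(46.05 + 11.24·1.168614) = 1.132.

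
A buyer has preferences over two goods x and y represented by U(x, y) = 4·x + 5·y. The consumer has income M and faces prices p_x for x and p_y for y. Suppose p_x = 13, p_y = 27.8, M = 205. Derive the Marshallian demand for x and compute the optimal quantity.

Linear utility — the consumer picks whichever good has higher MU/price: 4/13 = 0.3077 vs 5/27.8 = 0.1799.
x gives more utility per dollar, so spend all income on x: x* = M/p_x, y* = 0.
Numerically: x* = 15.7692, y* = 0.

x* = 15.7692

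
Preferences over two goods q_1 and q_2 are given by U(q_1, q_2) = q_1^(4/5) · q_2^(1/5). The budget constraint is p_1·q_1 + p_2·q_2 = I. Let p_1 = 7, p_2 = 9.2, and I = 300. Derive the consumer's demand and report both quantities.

q_1* = 34.2857, q_2* = 6.5217

The MRS is 4·q_2/q_1. Set MRS = p_1/p_2.
Rearranging, p_2·q_2 = (1/4)·p_1·q_1. Substituting into the budget gives p_1·q_1·(1 + (1/4)) = I.
Demand: q_1*(p_1,p_2,I) = 0.8·I/p_1 and q_2* = 0.2·I/p_2.
At p_1=7, p_2=9.2, I=300: q_1* = 0.8·300/7 = 34.2857, q_2* = 6.5217.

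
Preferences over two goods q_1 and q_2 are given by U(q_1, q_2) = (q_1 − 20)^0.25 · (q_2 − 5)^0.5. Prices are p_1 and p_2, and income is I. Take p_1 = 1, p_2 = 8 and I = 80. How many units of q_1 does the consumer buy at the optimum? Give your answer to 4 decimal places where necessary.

This is Cobb-Douglas in (q_1−20, q_2−5): tangency gives 0.25·p_2·(q_2−5) = 0.5·p_1·(q_1−20).
Substituting into the budget: q_1* = 20 + 1/3·(I − 20·p_1 − 5·p_2)/p_1, and q_2* = 5 + 2/3·(…)/p_2.
Discretionary income = 80 − 20·1 − 5·8 = 20; q_1* = 20 + 1/3·20/1 = 26.6667.

q_1* = 26.6667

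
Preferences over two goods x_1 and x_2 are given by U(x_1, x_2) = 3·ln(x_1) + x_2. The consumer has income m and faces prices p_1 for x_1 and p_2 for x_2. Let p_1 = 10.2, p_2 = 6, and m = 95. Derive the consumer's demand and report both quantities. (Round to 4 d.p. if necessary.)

Set MRS = p_1/p_2: (3/x_1)/1 = p_1/p_2.
So x_1*(p_1,p_2) = 3·p_2/p_1, independent of income; and x_2* = (m − 3·p_2)/p_2.
At the given prices: x_1* = 3·6/10.2 = 1.7647, and x_2* = 12.8333.

x_1* = 1.7647, x_2* = 12.8333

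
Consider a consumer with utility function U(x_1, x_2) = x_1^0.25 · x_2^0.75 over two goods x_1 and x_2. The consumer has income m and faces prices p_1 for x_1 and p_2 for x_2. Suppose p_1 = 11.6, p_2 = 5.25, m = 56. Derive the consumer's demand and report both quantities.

x_1* = 1.2069, x_2* = 8

The MRS is (1/3)·x_2/x_1. Set MRS = p_1/p_2.
Rearranging, p_2·x_2 = 3·p_1·x_1. Substituting into the budget gives p_1·x_1·(1 + 3) = m.
Demand: x_1*(p_1,p_2,m) = 0.25·m/p_1 and x_2* = 0.75·m/p_2.
At p_1=11.6, p_2=5.25, m=56: x_1* = 0.25·56/11.6 = 1.2069, x_2* = 8.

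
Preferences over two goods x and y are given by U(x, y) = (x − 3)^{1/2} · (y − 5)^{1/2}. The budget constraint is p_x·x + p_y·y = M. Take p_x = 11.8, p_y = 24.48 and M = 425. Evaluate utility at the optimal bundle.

Let x' = x−3, y' = y−5. MRS = y'/x' = p_x/p_y.
Substituting into the budget: x* = 3 + 0.5·(M − 3·p_x − 5·p_y)/p_x, and y* = 5 + 0.5·(…)/p_y.
Discretionary income = 425 − 3·11.8 − 5·24.48 = 267.2; x* = 3 + 0.5·267.2/11.8 = 14.322; y* = 5 + 0.5·267.2/24.48 = 10.4575.
Utility at the optimum: U(14.322, 10.4575) = 7.8607.

V = 7.8607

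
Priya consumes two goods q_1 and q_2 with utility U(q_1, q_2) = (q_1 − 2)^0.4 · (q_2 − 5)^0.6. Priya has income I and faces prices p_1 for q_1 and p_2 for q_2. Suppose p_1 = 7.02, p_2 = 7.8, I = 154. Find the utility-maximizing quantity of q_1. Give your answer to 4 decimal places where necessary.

This is Cobb-Douglas in (q_1−2, q_2−5): tangency gives 0.4·p_2·(q_2−5) = 0.6·p_1·(q_1−2).
Substituting into the budget: q_1* = 2 + 0.4·(I − 2·p_1 − 5·p_2)/p_1, and q_2* = 5 + 0.6·(…)/p_2.
Discretionary income = 154 − 2·7.02 − 5·7.8 = 100.96; q_1* = 2 + 0.4·100.96/7.02 = 7.7527.

q_1* = 7.7527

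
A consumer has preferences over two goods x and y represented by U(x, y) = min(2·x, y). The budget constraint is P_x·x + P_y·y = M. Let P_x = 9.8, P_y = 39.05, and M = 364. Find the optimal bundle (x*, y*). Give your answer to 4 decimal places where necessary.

Leontief preferences: the optimum is at the kink where x/1 = y/2, i.e. y = 2·x.
Budget: P_x·x + P_y·2·x = M, so (P_x + 2·P_y)·x = M.
Demand: x*(P_x,P_y,M) = M/(P_x + 2·P_y), y* = 2·M/(P_x + 2·P_y).
Here 9.8 + 2·39.05 = 87.9, giving x* = 4.1411 and y* = 8.2821.

x* = 4.1411, y* = 8.2821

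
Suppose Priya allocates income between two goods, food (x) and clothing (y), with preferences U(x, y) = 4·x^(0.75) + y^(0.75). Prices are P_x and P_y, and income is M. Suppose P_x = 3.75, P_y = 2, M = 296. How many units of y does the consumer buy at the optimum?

MRS = MU_x/MU_y = 4·(y/x)^(0.25). Set equal to P_x/P_y.
Solve for the ratio: y/x = [(1/4)·P_x/P_y]^(4).
With the ratio pinned down, the budget gives x* = M/(P_x + P_y·(y/x)) and y* = (y/x)·x*.
Numerically y/x = 0.04828, so x* = 296/(3.75 + 2·0.04828) = 76.9519 and y* = 0.04828·76.9519 = 3.7152.

y* = 3.7152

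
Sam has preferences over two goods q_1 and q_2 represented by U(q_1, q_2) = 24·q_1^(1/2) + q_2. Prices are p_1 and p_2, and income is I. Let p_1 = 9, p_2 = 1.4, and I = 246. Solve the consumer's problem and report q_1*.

q_1* = 3.4844

Plugging in: q_1* = (12·1.4/9)² = 3.4844.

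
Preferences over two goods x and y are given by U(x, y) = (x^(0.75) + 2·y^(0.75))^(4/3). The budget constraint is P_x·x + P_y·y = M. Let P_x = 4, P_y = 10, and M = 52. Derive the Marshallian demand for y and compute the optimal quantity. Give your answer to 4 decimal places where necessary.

MU_x ∝ x^(-0.25), MU_y ∝ 2·y^(-0.25), so MRS = (1/2)·(y/x)^(0.25) = P_x/P_y.
Hence y/x = (2·P_x/P_y)^(1/(0.25)), i.e. raised to the 4 power.
With the ratio pinned down, the budget gives x* = M/(P_x + P_y·(y/x)) and y* = (y/x)·x*.
Numerically y/x = 0.4096, so x* = 52/(4 + 10·0.4096) = 6.4229 and y* = 0.4096·6.4229 = 2.6308.

y* = 2.6308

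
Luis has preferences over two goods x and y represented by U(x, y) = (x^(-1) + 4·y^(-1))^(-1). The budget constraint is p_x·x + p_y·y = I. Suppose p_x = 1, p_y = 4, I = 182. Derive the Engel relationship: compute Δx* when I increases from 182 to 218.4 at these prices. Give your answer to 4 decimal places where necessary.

Δx* = 7.28

From the CES first-order condition, (1/4)·(y/x)^(2) = p_x/p_y.
Hence y/x = (4·p_x/p_y)^(1/(2)), i.e. raised to the 0.5 power.
With the ratio pinned down, the budget gives x* = I/(p_x + p_y·(y/x)) and y* = (y/x)·x*.
Numerically y/x = 1, so x* = 182/(1 + 4·1) = 36.4.
At I' = 218.4: x* = 43.68. Change: 43.68 − 36.4 = 7.28.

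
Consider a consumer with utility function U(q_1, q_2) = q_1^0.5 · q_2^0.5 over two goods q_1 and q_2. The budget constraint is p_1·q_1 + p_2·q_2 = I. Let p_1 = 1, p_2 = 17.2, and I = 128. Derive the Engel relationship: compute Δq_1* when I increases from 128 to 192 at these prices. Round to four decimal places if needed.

Demand: q_1*(p_1,p_2,I) = 0.5·I/p_1 and q_2* = 0.5·I/p_2.
At p_1=1, p_2=17.2, I=128: q_1* = 0.5·128/1 = 64.
At I' = 192: q_1* = 96. Change: 96 − 64 = 32.

Δq_1* = 32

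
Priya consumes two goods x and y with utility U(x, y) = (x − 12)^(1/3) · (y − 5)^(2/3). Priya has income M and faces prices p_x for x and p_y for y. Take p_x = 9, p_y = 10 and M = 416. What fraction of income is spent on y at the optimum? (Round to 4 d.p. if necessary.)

This is Cobb-Douglas in (x−12, y−5): tangency gives 1/3·p_y·(y−5) = 2/3·p_x·(x−12).
Substituting into the budget: x* = 12 + 1/3·(M − 12·p_x − 5·p_y)/p_x, and y* = 5 + 2/3·(…)/p_y.
Discretionary income = 416 − 12·9 − 5·10 = 258; x* = 12 + 1/3·258/9 = 21.5556; y* = 5 + 2/3·258/10 = 22.2.
Expenditure on y: 10·22.2 = 222; share = 0.5337.

share on y = 0.5337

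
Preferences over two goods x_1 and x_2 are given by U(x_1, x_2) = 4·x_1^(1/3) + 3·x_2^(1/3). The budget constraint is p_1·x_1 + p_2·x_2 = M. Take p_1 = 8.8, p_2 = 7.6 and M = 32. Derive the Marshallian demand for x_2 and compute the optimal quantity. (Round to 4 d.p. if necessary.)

MU_x_1 ∝ 4·x_1^(-2/3), MU_x_2 ∝ 3·x_2^(-2/3), so MRS = (4/3)·(x_2/x_1)^(2/3) = p_1/p_2.
Solve for the ratio: x_2/x_1 = [(3/4)·p_1/p_2]^(1.5).
Substitute x_2 = (x_2/x_1)·x_1 into the budget: x_1* = M/(p_1 + p_2·(x_2/x_1)).
Numerically x_2/x_1 = 0.809274, so x_1* = 32/(8.8 + 7.6·0.809274) = 2.1404 and x_2* = 0.809274·2.1404 = 1.7322.

x_2* = 1.7322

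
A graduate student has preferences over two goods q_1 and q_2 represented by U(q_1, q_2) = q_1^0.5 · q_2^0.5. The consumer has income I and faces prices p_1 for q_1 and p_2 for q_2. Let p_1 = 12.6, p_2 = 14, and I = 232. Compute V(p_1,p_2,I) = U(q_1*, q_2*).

Tangency: MRS = q_2/q_1 = p_1/p_2.
So 0.5·p_2·q_2 = 0.5·p_1·q_1; combined with the budget, a share 0.5 of income goes to q_1.
Demand: q_1*(p_1,p_2,I) = 0.5·I/p_1 and q_2* = 0.5·I/p_2.
At p_1=12.6, p_2=14, I=232: q_1* = 0.5·232/12.6 = 9.2063, q_2* = 8.2857.
Utility at the optimum: U(9.2063, 8.2857) = 8.7339.

V = 8.7339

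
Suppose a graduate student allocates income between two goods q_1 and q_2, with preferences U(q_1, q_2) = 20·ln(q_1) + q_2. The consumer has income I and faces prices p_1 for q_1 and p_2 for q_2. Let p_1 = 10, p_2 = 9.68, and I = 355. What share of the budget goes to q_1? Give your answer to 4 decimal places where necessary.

share on q_1 = 0.5454

Set MRS = p_1/p_2: (20/q_1)/1 = p_1/p_2.
So q_1*(p_1,p_2) = 20·p_2/p_1, independent of income; and q_2* = (I − 20·p_2)/p_2.
At the given prices: q_1* = 20·9.68/10 = 19.36, and q_2* = 16.6736.
Expenditure on q_1: 10·19.36 = 193.6; share = 0.5454.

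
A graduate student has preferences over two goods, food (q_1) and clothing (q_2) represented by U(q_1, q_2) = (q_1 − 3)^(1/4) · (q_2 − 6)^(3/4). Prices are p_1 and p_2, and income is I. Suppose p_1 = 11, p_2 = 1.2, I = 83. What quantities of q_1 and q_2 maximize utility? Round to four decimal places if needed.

q_1* = 3.9727, q_2* = 32.75

Discretionary income = 83 − 3·11 − 6·1.2 = 42.8; q_1* = 3 + 0.25·42.8/11 = 3.9727; q_2* = 6 + 0.75·42.8/1.2 = 32.75.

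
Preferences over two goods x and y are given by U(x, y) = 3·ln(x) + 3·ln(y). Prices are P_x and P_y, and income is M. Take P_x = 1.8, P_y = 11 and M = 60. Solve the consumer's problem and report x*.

At P_x=1.8, P_y=11, M=60: x* = 0.5·60/1.8 = 16.6667.

x* = 16.6667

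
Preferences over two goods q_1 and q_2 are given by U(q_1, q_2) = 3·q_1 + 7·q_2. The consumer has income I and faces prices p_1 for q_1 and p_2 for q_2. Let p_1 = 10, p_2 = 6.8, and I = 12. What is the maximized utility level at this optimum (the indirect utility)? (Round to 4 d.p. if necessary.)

V = 12.3529

q_2 gives more utility per dollar, so spend all income on q_2: q_2* = I/p_2, q_1* = 0.
Numerically: q_1* = 0, q_2* = 1.7647.
Utility at the optimum: U(0, 1.7647) = 12.3529.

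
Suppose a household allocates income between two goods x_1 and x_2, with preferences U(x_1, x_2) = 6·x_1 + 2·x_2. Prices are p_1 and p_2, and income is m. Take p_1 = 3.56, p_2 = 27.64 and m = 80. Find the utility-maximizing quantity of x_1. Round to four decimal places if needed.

Linear utility — the consumer picks whichever good has higher MU/price: 6/3.56 = 1.6854 vs 2/27.64 = 0.0724.
x_1 gives more utility per dollar, so spend all income on x_1: x_1* = m/p_1, x_2* = 0.
Numerically: x_1* = 22.4719, x_2* = 0.

x_1* = 22.4719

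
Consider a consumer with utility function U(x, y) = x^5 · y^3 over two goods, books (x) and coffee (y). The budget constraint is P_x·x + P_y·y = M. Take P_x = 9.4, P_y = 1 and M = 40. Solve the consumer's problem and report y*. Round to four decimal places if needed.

y* = 15

Demand: x*(P_x,P_y,M) = 0.625·M/P_x and y* = 0.375·M/P_y.
At P_x=9.4, P_y=1, M=40: y* = 0.375·40/1 = 15.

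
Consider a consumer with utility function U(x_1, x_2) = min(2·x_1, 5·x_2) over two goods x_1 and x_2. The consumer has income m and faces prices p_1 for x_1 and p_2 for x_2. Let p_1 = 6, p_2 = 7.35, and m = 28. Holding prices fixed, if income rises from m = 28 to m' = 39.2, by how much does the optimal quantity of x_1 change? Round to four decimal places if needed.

Leontief preferences: the optimum is at the kink where x_1/5 = x_2/2, i.e. x_2 = (2/5)·x_1.
Budget: p_1·x_1 + p_2·(2/5)·x_1 = m, so (5·p_1 + 2·p_2)·x_1 = 5·m.
Demand: x_1*(p_1,p_2,m) = 5·m/(5·p_1 + 2·p_2), x_2* = 2·m/(5·p_1 + 2·p_2).
Here 5·6 + 2·7.35 = 44.7, giving x_1* = 3.132.
At m' = 39.2: x_1* = 4.3848. Change: 4.3848 − 3.132 = 1.2528.

Δx_1* = 1.2528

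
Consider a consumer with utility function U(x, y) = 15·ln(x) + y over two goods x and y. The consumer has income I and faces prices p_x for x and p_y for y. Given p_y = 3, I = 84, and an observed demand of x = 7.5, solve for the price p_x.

Set MRS = p_x/p_y: (15/x)/1 = p_x/p_y.
So x*(p_x,p_y) = 15·p_y/p_x, independent of income; and y* = (I − 15·p_y)/p_y.
Set x* = 7.5 in the demand function and solve for p_x: p_x = 6.

p_x = 6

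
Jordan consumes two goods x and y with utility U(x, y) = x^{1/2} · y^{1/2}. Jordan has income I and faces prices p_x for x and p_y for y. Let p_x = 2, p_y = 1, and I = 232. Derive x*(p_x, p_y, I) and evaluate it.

Demand: x*(p_x,p_y,I) = 0.5·I/p_x and y* = 0.5·I/p_y.
At p_x=2, p_y=1, I=232: x* = 0.5·232/2 = 58.

x* = 58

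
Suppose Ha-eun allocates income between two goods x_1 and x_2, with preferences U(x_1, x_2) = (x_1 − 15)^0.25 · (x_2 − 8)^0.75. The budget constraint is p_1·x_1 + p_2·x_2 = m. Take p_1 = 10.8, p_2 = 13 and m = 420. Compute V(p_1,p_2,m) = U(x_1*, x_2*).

V = 7.0711

Let x_1' = x_1−15, x_2' = x_2−8. MRS = (1/3)·x_2'/x_1' = p_1/p_2.
After buying the subsistence bundle (15, 8), a share 0.25 of the remaining income goes to x_1: x_1* = 15 + 0.25·(m − 15p_1 − 8p_2)/p_1.
Discretionary income = 420 − 15·10.8 − 8·13 = 154; x_1* = 15 + 0.25·154/10.8 = 18.5648; x_2* = 8 + 0.75·154/13 = 16.8846.
Utility at the optimum: U(18.5648, 16.8846) = 7.0711.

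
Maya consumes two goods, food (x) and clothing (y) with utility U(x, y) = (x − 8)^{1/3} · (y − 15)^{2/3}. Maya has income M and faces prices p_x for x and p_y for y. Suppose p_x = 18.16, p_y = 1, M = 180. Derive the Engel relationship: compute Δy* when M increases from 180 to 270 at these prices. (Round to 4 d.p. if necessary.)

Δy* = 60

MRS = (1/2)·(y−15)/(x−8). Tangency with p_x/p_y gives y−15 = 2·(p_x/p_y)·(x−8).
Substituting into the budget: x* = 8 + 1/3·(M − 8·p_x − 15·p_y)/p_x, and y* = 15 + 2/3·(…)/p_y.
Discretionary income = 180 − 8·18.16 − 15·1 = 19.72; y* = 15 + 2/3·19.72/1 = 28.1467.
At M' = 270: y* = 88.1467. Change: 88.1467 − 28.1467 = 60.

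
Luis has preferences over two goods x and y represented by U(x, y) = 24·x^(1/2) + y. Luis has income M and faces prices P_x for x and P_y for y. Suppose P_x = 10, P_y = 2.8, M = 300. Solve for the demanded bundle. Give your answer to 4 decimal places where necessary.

x* = 11.2896, y* = 66.8229

Set MRS = P_x/P_y: 12·x^(−1/2) = P_x/P_y.
Solve: √x = 12·P_y/P_x, so x*(P_x,P_y) = (12·P_y/P_x)², and y* = (M − P_x·x*)/P_y.
Plugging in: x* = (12·2.8/10)² = 11.2896, y* = 66.8229.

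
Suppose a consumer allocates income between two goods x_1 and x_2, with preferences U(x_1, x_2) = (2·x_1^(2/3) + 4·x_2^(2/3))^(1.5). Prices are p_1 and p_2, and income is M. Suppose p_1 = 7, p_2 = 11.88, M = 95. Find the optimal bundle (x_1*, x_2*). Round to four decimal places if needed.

x_1* = 3.5927, x_2* = 5.8797

MU_x_1 ∝ 2·x_1^(-1/3), MU_x_2 ∝ 4·x_2^(-1/3), so MRS = (1/2)·(x_2/x_1)^(1/3) = p_1/p_2.
Hence x_2/x_1 = (2·p_1/p_2)^(1/(1/3)), i.e. raised to the 3 power.
With the ratio pinned down, the budget gives x_1* = M/(p_1 + p_2·(x_2/x_1)) and x_2* = (x_2/x_1)·x_1*.
Numerically x_2/x_1 = 1.636571, so x_1* = 95/(7 + 11.88·1.636571) = 3.5927 and x_2* = 1.636571·3.5927 = 5.8797.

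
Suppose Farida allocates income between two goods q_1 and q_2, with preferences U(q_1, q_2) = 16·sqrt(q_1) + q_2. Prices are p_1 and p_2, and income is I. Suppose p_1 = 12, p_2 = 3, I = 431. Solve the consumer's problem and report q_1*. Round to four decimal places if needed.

MU_q_1 = 8/√q_1, MU_q_2 = 1. Tangency: 8/√q_1 = p_1/p_2.
Solve: √q_1 = 8·p_2/p_1, so q_1*(p_1,p_2) = (8·p_2/p_1)², and q_2* = (I − p_1·q_1*)/p_2.
Plugging in: q_1* = (8·3/12)² = 4.

q_1* = 4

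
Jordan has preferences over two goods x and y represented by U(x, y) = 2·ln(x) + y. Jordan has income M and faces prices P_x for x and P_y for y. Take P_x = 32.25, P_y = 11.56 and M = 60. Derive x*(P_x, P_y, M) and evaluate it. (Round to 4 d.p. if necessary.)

x* = 0.7169

MU_x = 2/x, MU_y = 1. Tangency: 2/x = P_x/P_y.
So x*(P_x,P_y) = 2·P_y/P_x, independent of income; and y* = (M − 2·P_y)/P_y.
At the given prices: x* = 2·11.56/32.25 = 0.7169.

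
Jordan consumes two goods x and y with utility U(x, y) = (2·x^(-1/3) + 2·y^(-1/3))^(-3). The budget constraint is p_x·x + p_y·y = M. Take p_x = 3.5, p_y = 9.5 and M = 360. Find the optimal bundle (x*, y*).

x* = 45.0426, y* = 21.3001

MRS = MU_x/MU_y = (y/x)^(4/3). Set equal to p_x/p_y.
Hence y/x = (p_x/p_y)^(1/(4/3)), i.e. raised to the 0.75 power.
With the ratio pinned down, the budget gives x* = M/(p_x + p_y·(y/x)) and y* = (y/x)·x*.
Numerically y/x = 0.472888, so x* = 360/(3.5 + 9.5·0.472888) = 45.0426 and y* = 0.472888·45.0426 = 21.3001.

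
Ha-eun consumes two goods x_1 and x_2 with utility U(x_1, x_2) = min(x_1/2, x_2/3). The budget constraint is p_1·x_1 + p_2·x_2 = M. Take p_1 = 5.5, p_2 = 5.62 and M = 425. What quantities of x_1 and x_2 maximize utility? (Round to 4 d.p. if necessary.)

Here 2·5.5 + 3·5.62 = 27.86, giving x_1* = 30.5097 and x_2* = 45.7645.

x_1* = 30.5097, x_2* = 45.7645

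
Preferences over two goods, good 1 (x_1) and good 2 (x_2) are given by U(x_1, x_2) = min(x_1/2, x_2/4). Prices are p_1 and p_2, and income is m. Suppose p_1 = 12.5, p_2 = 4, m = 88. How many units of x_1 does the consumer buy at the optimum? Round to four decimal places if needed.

x_1* = 4.2927

Demand: x_1*(p_1,p_2,m) = 2·m/(2·p_1 + 4·p_2), x_2* = 4·m/(2·p_1 + 4·p_2).
Here 2·12.5 + 4·4 = 41, giving x_1* = 4.2927.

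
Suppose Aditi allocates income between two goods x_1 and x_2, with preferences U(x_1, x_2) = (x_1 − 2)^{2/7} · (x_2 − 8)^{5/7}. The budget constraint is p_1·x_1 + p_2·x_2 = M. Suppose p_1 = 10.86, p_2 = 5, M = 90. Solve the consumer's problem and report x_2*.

Substituting into the budget: x_1* = 2 + 2/7·(M − 2·p_1 − 8·p_2)/p_1, and x_2* = 8 + 5/7·(…)/p_2.
Discretionary income = 90 − 2·10.86 − 8·5 = 28.28; x_2* = 8 + 5/7·28.28/5 = 12.04.

x_2* = 12.04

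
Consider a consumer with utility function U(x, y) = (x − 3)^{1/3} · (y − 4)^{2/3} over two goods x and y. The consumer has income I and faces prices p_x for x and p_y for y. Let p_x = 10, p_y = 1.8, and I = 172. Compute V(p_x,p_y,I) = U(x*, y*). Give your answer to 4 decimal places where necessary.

MRS = (1/2)·(y−4)/(x−3). Tangency with p_x/p_y gives y−4 = 2·(p_x/p_y)·(x−3).
After buying the subsistence bundle (3, 4), a share 1/3 of the remaining income goes to x: x* = 3 + 1/3·(I − 3p_x − 4p_y)/p_x.
Discretionary income = 172 − 3·10 − 4·1.8 = 134.8; x* = 3 + 1/3·134.8/10 = 7.4933; y* = 4 + 2/3·134.8/1.8 = 53.9259.
Utility at the optimum: U(7.4933, 53.9259) = 22.3738.

V = 22.3738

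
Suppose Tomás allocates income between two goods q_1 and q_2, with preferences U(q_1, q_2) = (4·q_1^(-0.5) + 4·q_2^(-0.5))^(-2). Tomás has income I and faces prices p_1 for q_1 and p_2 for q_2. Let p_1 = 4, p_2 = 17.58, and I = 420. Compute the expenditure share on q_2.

From the CES first-order condition, (q_2/q_1)^(1.5) = p_1/p_2.
Hence q_2/q_1 = (p_1/p_2)^(1/(1.5)), i.e. raised to the 2/3 power.
Substitute q_2 = (q_2/q_1)·q_1 into the budget: q_1* = I/(p_1 + p_2·(q_2/q_1)).
Numerically q_2/q_1 = 0.372701, so q_1* = 420/(4 + 17.58·0.372701) = 39.8026 and q_2* = 0.372701·39.8026 = 14.8345.
Expenditure on q_2: 17.58·14.8345 = 260.7898; share = 0.6209.

share on q_2 = 0.6209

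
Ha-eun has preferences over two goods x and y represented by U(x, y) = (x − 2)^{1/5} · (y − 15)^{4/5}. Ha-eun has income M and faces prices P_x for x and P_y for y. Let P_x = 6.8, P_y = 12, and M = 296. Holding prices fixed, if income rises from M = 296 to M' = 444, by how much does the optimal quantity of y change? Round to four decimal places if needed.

Δy* = 9.8667

MRS = (1/4)·(y−15)/(x−2). Tangency with P_x/P_y gives y−15 = 4·(P_x/P_y)·(x−2).
Substituting into the budget: x* = 2 + 0.2·(M − 2·P_x − 15·P_y)/P_x, and y* = 15 + 0.8·(…)/P_y.
Discretionary income = 296 − 2·6.8 − 15·12 = 102.4; y* = 15 + 0.8·102.4/12 = 21.8267.
At M' = 444: y* = 31.6933. Change: 31.6933 − 21.8267 = 9.8667.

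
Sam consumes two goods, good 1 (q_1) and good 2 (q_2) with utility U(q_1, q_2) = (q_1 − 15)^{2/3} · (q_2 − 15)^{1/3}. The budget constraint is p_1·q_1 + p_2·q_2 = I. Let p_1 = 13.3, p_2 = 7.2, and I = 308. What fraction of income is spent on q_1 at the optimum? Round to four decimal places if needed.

share on q_1 = 0.6488

MRS = 2·(q_2−15)/(q_1−15). Tangency with p_1/p_2 gives q_2−15 = (1/2)·(p_1/p_2)·(q_1−15).
After buying the subsistence bundle (15, 15), a share 2/3 of the remaining income goes to q_1: q_1* = 15 + 2/3·(I − 15p_1 − 15p_2)/p_1.
Discretionary income = 308 − 15·13.3 − 15·7.2 = 0.5; q_1* = 15 + 2/3·0.5/13.3 = 15.0251; q_2* = 15 + 1/3·0.5/7.2 = 15.0231.
Expenditure on q_1: 13.3·15.0251 = 199.8333; share = 0.6488.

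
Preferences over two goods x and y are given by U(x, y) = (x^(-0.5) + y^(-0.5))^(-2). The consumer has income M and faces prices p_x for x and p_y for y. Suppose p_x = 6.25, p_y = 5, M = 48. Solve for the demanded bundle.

x* = 3.9827, y* = 4.6216

MRS = MU_x/MU_y = (y/x)^(1.5). Set equal to p_x/p_y.
Solve for the ratio: y/x = [p_x/p_y]^(2/3).
With the ratio pinned down, the budget gives x* = M/(p_x + p_y·(y/x)) and y* = (y/x)·x*.
Numerically y/x = 1.160397, so x* = 48/(6.25 + 5·1.160397) = 3.9827 and y* = 1.160397·3.9827 = 4.6216.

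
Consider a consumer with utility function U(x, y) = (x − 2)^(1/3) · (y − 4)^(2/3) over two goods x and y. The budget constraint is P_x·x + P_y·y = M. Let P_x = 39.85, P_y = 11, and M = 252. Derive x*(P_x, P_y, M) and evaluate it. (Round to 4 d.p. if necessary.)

x* = 3.0732

This is Cobb-Douglas in (x−2, y−4): tangency gives 1/3·P_y·(y−4) = 2/3·P_x·(x−2).
Substituting into the budget: x* = 2 + 1/3·(M − 2·P_x − 4·P_y)/P_x, and y* = 4 + 2/3·(…)/P_y.
Discretionary income = 252 − 2·39.85 − 4·11 = 128.3; x* = 2 + 1/3·128.3/39.85 = 3.0732.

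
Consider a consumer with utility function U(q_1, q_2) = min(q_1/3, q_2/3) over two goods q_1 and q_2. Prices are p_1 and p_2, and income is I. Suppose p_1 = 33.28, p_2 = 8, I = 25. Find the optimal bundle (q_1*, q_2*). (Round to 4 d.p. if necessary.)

Leontief preferences: the optimum is at the kink where q_1/3 = q_2/3, i.e. q_2 = q_1.
Budget: p_1·q_1 + p_2·q_1 = I, so (3·p_1 + 3·p_2)·q_1 = 3·I.
Demand: q_1*(p_1,p_2,I) = 3·I/(3·p_1 + 3·p_2), q_2* = 3·I/(3·p_1 + 3·p_2).
Here 3·33.28 + 3·8 = 123.84, giving q_1* = 0.6056 and q_2* = 0.6056.

q_1* = 0.6056, q_2* = 0.6056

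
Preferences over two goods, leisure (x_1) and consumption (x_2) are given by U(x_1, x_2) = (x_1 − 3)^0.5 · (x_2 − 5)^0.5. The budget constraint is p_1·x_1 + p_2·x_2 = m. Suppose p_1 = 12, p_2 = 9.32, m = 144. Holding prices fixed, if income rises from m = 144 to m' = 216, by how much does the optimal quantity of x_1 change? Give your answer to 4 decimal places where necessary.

Δx_1* = 3

After buying the subsistence bundle (3, 5), a share 0.5 of the remaining income goes to x_1: x_1* = 3 + 0.5·(m − 3p_1 − 5p_2)/p_1.
Discretionary income = 144 − 3·12 − 5·9.32 = 61.4; x_1* = 3 + 0.5·61.4/12 = 5.5583.
At m' = 216: x_1* = 8.5583. Change: 8.5583 − 5.5583 = 3.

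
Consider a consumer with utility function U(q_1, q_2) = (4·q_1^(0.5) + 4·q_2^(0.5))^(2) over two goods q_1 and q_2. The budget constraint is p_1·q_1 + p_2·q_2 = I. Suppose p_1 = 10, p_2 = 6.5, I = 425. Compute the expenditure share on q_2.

MRS = MU_q_1/MU_q_2 = (q_2/q_1)^(0.5). Set equal to p_1/p_2.
Hence q_2/q_1 = (p_1/p_2)^(1/(0.5)), i.e. raised to the 2 power.
Substitute q_2 = (q_2/q_1)·q_1 into the budget: q_1* = I/(p_1 + p_2·(q_2/q_1)).
Numerically q_2/q_1 = 2.366864, so q_1* = 425/(10 + 6.5·2.366864) = 16.7424 and q_2* = 2.366864·16.7424 = 39.627.
Expenditure on q_2: 6.5·39.627 = 257.5758; share = 0.6061.

share on q_2 = 0.6061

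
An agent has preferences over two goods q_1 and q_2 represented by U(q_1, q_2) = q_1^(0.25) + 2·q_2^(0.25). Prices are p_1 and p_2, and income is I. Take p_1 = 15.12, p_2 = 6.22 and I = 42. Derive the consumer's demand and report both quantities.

q_1* = 0.633, q_2* = 5.2136

From the CES first-order condition, (1/2)·(q_2/q_1)^(0.75) = p_1/p_2.
Hence q_2/q_1 = (2·p_1/p_2)^(1/(0.75)), i.e. raised to the 4/3 power.
Substitute q_2 = (q_2/q_1)·q_1 into the budget: q_1* = I/(p_1 + p_2·(q_2/q_1)).
Numerically q_2/q_1 = 8.236105, so q_1* = 42/(15.12 + 6.22·8.236105) = 0.633 and q_2* = 8.236105·0.633 = 5.2136.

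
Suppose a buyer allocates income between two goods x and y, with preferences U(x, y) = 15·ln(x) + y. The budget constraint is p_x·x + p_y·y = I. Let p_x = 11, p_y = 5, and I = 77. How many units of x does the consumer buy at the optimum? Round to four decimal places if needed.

MU_x = 15/x, MU_y = 1. Tangency: 15/x = p_x/p_y.
So x*(p_x,p_y) = 15·p_y/p_x, independent of income; and y* = (I − 15·p_y)/p_y.
At the given prices: x* = 15·5/11 = 6.8182.

x* = 6.8182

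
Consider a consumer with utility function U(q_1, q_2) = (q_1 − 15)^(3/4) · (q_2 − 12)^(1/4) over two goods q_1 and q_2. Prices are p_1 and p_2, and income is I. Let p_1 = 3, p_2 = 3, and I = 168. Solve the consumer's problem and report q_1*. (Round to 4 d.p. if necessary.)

q_1* = 36.75

Let q_1' = q_1−15, q_2' = q_2−12. MRS = 3·q_2'/q_1' = p_1/p_2.
After buying the subsistence bundle (15, 12), a share 0.75 of the remaining income goes to q_1: q_1* = 15 + 0.75·(I − 15p_1 − 12p_2)/p_1.
Discretionary income = 168 − 15·3 − 12·3 = 87; q_1* = 15 + 0.75·87/3 = 36.75.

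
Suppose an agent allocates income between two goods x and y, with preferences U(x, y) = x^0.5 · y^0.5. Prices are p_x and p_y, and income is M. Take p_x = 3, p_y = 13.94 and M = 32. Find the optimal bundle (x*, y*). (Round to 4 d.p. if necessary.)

x* = 5.3333, y* = 1.1478

MU_x/MU_y = (0.5·y)/(0.5·x); tangency sets this equal to p_x/p_y.
So 0.5·p_y·y = 0.5·p_x·x; combined with the budget, a share 0.5 of income goes to x.
Demand: x*(p_x,p_y,M) = 0.5·M/p_x and y* = 0.5·M/p_y.
At p_x=3, p_y=13.94, M=32: x* = 0.5·32/3 = 5.3333, y* = 1.1478.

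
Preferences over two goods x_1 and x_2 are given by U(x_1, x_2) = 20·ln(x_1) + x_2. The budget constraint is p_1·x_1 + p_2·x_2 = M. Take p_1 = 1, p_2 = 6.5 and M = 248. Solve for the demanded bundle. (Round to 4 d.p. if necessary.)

x_1* = 130, x_2* = 18.1538

MU_x_1 = 20/x_1, MU_x_2 = 1. Tangency: 20/x_1 = p_1/p_2.
So x_1*(p_1,p_2) = 20·p_2/p_1, independent of income; and x_2* = (M − 20·p_2)/p_2.
At the given prices: x_1* = 20·6.5/1 = 130, and x_2* = 18.1538.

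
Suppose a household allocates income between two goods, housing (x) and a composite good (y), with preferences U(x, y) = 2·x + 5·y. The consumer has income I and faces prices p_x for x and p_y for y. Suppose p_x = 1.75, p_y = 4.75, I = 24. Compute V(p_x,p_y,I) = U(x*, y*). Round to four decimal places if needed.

Perfect substitutes: compare marginal utility per dollar. 2/p_x vs 5/p_y → 1.1429 vs 1.0526.
x gives more utility per dollar, so spend all income on x: x* = I/p_x, y* = 0.
Numerically: x* = 13.7143, y* = 0.
Utility at the optimum: U(13.7143, 0) = 27.4286.

V = 27.4286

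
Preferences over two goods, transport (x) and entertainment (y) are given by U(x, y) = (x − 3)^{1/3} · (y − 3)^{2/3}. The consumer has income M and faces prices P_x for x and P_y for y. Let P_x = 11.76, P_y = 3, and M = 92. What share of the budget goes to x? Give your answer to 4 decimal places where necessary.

MRS = (1/2)·(y−3)/(x−3). Tangency with P_x/P_y gives y−3 = 2·(P_x/P_y)·(x−3).
After buying the subsistence bundle (3, 3), a share 1/3 of the remaining income goes to x: x* = 3 + 1/3·(M − 3P_x − 3P_y)/P_x.
Discretionary income = 92 − 3·11.76 − 3·3 = 47.72; x* = 3 + 1/3·47.72/11.76 = 4.3526; y* = 3 + 2/3·47.72/3 = 13.6044.
Expenditure on x: 11.76·4.3526 = 51.1867; share = 0.5564.

share on x = 0.5564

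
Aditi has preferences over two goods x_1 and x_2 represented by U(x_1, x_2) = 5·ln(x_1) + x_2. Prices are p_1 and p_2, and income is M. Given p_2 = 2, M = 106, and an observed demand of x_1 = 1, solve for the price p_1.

p_1 = 10

Set MRS = p_1/p_2: (5/x_1)/1 = p_1/p_2.
So x_1*(p_1,p_2) = 5·p_2/p_1, independent of income; and x_2* = (M − 5·p_2)/p_2.
Set x_1* = 1 in the demand function and solve for p_1: p_1 = 10.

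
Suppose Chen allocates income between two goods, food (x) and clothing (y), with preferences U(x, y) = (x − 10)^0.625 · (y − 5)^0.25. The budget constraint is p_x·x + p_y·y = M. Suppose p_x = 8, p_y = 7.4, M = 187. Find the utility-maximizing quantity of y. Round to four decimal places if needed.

MRS = (5/2)·(y−5)/(x−10). Tangency with p_x/p_y gives y−5 = (2/5)·(p_x/p_y)·(x−10).
Substituting into the budget: x* = 10 + 5/7·(M − 10·p_x − 5·p_y)/p_x, and y* = 5 + 2/7·(…)/p_y.
Discretionary income = 187 − 10·8 − 5·7.4 = 70; y* = 5 + 2/7·70/7.4 = 7.7027.

y* = 7.7027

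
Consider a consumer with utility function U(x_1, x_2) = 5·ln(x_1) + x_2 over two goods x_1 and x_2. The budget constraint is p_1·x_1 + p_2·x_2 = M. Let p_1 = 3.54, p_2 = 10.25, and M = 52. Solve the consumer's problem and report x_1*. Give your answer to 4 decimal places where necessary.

x_1* = 14.4774

Set MRS = p_1/p_2: (5/x_1)/1 = p_1/p_2.
So x_1*(p_1,p_2) = 5·p_2/p_1, independent of income; and x_2* = (M − 5·p_2)/p_2.
At the given prices: x_1* = 5·10.25/3.54 = 14.4774.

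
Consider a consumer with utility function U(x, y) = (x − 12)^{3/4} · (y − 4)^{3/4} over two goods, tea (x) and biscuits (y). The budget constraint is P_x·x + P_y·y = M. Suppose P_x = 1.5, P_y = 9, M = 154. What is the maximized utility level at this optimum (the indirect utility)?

MRS = (y−4)/(x−12). Tangency with P_x/P_y gives y−4 = (P_x/P_y)·(x−12).
Substituting into the budget: x* = 12 + 0.5·(M − 12·P_x − 4·P_y)/P_x, and y* = 4 + 0.5·(…)/P_y.
Discretionary income = 154 − 12·1.5 − 4·9 = 100; x* = 12 + 0.5·100/1.5 = 45.3333; y* = 4 + 0.5·100/9 = 9.5556.
Utility at the optimum: U(45.3333, 9.5556) = 50.2001.

V = 50.2001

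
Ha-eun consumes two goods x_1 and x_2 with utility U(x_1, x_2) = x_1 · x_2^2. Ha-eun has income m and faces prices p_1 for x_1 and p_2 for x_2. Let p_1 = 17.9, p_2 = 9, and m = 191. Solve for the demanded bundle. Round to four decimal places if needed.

x_1* = 3.5568, x_2* = 14.1481

MU_x_1/MU_x_2 = (x_2)/(2·x_1); tangency sets this equal to p_1/p_2.
So p_2·x_2 = 2·p_1·x_1; combined with the budget, a share 1/3 of income goes to x_1.
Demand: x_1*(p_1,p_2,m) = 1/3·m/p_1 and x_2* = 2/3·m/p_2.
At p_1=17.9, p_2=9, m=191: x_1* = 1/3·191/17.9 = 3.5568, x_2* = 14.1481.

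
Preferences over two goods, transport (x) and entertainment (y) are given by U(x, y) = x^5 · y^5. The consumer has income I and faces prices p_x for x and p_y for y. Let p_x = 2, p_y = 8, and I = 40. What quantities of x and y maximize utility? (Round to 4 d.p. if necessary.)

x* = 10, y* = 2.5

Tangency: MRS = y/x = p_x/p_y.
So 5·p_y·y = 5·p_x·x; combined with the budget, a share 0.5 of income goes to x.
Demand: x*(p_x,p_y,I) = 0.5·I/p_x and y* = 0.5·I/p_y.
At p_x=2, p_y=8, I=40: x* = 0.5·40/2 = 10, y* = 2.5.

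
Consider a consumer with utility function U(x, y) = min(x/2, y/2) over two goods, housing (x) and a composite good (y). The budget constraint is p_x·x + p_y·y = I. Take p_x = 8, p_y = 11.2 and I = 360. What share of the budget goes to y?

Leontief preferences: the optimum is at the kink where x/2 = y/2, i.e. y = x.
Budget: p_x·x + p_y·x = I, so (2·p_x + 2·p_y)·x = 2·I.
Demand: x*(p_x,p_y,I) = 2·I/(2·p_x + 2·p_y), y* = 2·I/(2·p_x + 2·p_y).
Here 2·8 + 2·11.2 = 38.4, giving x* = 18.75 and y* = 18.75.
Expenditure on y: 11.2·18.75 = 210; share = 0.5833.

share on y = 0.5833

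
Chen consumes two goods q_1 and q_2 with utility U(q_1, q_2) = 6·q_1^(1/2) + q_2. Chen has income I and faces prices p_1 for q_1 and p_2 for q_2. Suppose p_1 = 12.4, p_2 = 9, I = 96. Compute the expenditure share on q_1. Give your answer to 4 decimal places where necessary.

Solve: √q_1 = 3·p_2/p_1, so q_1*(p_1,p_2) = (3·p_2/p_1)², and q_2* = (I − p_1·q_1*)/p_2.
Plugging in: q_1* = (3·9/12.4)² = 4.7412, q_2* = 4.1344.
Expenditure on q_1: 12.4·4.7412 = 58.7903; share = 0.6124.

share on q_1 = 0.6124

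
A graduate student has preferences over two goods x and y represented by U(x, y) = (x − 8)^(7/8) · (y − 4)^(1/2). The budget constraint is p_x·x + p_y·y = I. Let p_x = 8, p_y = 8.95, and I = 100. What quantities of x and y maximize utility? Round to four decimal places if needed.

Let x' = x−8, y' = y−4. MRS = (7/4)·y'/x' = p_x/p_y.
After buying the subsistence bundle (8, 4), a share 7/11 of the remaining income goes to x: x* = 8 + 7/11·(I − 8p_x − 4p_y)/p_x.
Discretionary income = 100 − 8·8 − 4·8.95 = 0.2; x* = 8 + 7/11·0.2/8 = 8.0159; y* = 4 + 4/11·0.2/8.95 = 4.0081.

x* = 8.0159, y* = 4.0081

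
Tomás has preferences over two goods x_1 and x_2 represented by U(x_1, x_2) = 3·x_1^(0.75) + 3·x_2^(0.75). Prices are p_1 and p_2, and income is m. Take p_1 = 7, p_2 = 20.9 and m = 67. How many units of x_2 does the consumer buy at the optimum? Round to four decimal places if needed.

x_2* = 0.1161

MRS = MU_x_1/MU_x_2 = (x_2/x_1)^(0.25). Set equal to p_1/p_2.
Solve for the ratio: x_2/x_1 = [p_1/p_2]^(4).
With the ratio pinned down, the budget gives x_1* = m/(p_1 + p_2·(x_2/x_1)) and x_2* = (x_2/x_1)·x_1*.
Numerically x_2/x_1 = 0.012584, so x_1* = 67/(7 + 20.9·0.012584) = 9.2248 and x_2* = 0.012584·9.2248 = 0.1161.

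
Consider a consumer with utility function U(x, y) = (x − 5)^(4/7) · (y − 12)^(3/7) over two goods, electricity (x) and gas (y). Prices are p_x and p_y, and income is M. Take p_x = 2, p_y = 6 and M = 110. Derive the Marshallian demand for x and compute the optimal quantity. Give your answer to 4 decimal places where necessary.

MRS = (4/3)·(y−12)/(x−5). Tangency with p_x/p_y gives y−12 = (3/4)·(p_x/p_y)·(x−5).
Substituting into the budget: x* = 5 + 4/7·(M − 5·p_x − 12·p_y)/p_x, and y* = 12 + 3/7·(…)/p_y.
Discretionary income = 110 − 5·2 − 12·6 = 28; x* = 5 + 4/7·28/2 = 13.

x* = 13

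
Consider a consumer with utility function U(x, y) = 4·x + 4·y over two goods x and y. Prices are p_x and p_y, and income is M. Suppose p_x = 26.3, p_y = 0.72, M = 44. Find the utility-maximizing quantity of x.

Linear utility — the consumer picks whichever good has higher MU/price: 4/26.3 = 0.1521 vs 4/0.72 = 5.5556.
y gives more utility per dollar, so spend all income on y: y* = M/p_y, x* = 0.
Numerically: x* = 0, y* = 61.1111.

x* = 0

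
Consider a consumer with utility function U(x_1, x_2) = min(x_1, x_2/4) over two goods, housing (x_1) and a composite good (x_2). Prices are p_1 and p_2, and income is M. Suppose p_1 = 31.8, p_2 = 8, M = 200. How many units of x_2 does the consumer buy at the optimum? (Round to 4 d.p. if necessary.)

x_2* = 12.5392

Leontief preferences: the optimum is at the kink where x_1/1 = x_2/4, i.e. x_2 = 4·x_1.
Budget: p_1·x_1 + p_2·4·x_1 = M, so (p_1 + 4·p_2)·x_1 = M.
Demand: x_1*(p_1,p_2,M) = M/(p_1 + 4·p_2), x_2* = 4·M/(p_1 + 4·p_2).
Here 31.8 + 4·8 = 63.8, giving x_2* = 12.5392.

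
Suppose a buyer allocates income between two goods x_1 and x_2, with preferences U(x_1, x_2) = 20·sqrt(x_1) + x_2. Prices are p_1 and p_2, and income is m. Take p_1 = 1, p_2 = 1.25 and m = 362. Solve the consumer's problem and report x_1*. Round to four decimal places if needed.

Thus x_1* = (10·p_2/p_1)² — independent of m — with the rest of income spent on x_2.
Plugging in: x_1* = (10·1.25/1)² = 156.25.

x_1* = 156.25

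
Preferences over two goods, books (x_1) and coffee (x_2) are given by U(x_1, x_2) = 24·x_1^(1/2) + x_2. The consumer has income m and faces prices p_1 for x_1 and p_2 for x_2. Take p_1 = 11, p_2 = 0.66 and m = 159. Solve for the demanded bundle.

x_1* = 0.5184, x_2* = 232.2691

MU_x_1 = 12/√x_1, MU_x_2 = 1. Tangency: 12/√x_1 = p_1/p_2.
Solve: √x_1 = 12·p_2/p_1, so x_1*(p_1,p_2) = (12·p_2/p_1)², and x_2* = (m − p_1·x_1*)/p_2.
Plugging in: x_1* = (12·0.66/11)² = 0.5184, x_2* = 232.2691.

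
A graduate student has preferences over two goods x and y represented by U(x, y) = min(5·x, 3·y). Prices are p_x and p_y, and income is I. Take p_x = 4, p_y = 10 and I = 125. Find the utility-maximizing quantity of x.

x* = 6.0484

Demand: x*(p_x,p_y,I) = 3·I/(3·p_x + 5·p_y), y* = 5·I/(3·p_x + 5·p_y).
Here 3·4 + 5·10 = 62, giving x* = 6.0484.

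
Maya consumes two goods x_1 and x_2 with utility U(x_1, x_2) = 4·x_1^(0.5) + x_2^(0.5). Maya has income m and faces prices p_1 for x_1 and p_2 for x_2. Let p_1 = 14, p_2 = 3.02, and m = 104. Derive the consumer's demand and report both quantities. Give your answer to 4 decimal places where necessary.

x_1* = 5.7598, x_2* = 7.7362

From the CES first-order condition, 4·(x_2/x_1)^(0.5) = p_1/p_2.
Solve for the ratio: x_2/x_1 = [(1/4)·p_1/p_2]^(2).
With the ratio pinned down, the budget gives x_1* = m/(p_1 + p_2·(x_2/x_1)) and x_2* = (x_2/x_1)·x_1*.
Numerically x_2/x_1 = 1.343143, so x_1* = 104/(14 + 3.02·1.343143) = 5.7598 and x_2* = 1.343143·5.7598 = 7.7362.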